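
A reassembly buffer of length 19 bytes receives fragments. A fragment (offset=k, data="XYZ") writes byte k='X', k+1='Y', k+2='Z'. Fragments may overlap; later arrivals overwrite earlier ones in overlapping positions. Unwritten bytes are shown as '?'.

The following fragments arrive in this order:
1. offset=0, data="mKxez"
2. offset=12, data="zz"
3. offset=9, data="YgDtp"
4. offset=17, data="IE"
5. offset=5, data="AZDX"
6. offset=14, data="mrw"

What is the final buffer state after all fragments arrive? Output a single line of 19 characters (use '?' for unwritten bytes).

Fragment 1: offset=0 data="mKxez" -> buffer=mKxez??????????????
Fragment 2: offset=12 data="zz" -> buffer=mKxez???????zz?????
Fragment 3: offset=9 data="YgDtp" -> buffer=mKxez????YgDtp?????
Fragment 4: offset=17 data="IE" -> buffer=mKxez????YgDtp???IE
Fragment 5: offset=5 data="AZDX" -> buffer=mKxezAZDXYgDtp???IE
Fragment 6: offset=14 data="mrw" -> buffer=mKxezAZDXYgDtpmrwIE

Answer: mKxezAZDXYgDtpmrwIE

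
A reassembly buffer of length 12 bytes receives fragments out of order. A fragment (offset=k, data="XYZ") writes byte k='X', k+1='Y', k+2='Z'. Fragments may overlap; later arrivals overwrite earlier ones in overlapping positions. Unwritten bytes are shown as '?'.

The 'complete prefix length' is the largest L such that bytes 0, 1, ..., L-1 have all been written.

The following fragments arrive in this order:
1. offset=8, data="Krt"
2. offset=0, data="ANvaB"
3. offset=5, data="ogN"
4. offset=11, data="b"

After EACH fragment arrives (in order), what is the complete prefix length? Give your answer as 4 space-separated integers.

Answer: 0 5 11 12

Derivation:
Fragment 1: offset=8 data="Krt" -> buffer=????????Krt? -> prefix_len=0
Fragment 2: offset=0 data="ANvaB" -> buffer=ANvaB???Krt? -> prefix_len=5
Fragment 3: offset=5 data="ogN" -> buffer=ANvaBogNKrt? -> prefix_len=11
Fragment 4: offset=11 data="b" -> buffer=ANvaBogNKrtb -> prefix_len=12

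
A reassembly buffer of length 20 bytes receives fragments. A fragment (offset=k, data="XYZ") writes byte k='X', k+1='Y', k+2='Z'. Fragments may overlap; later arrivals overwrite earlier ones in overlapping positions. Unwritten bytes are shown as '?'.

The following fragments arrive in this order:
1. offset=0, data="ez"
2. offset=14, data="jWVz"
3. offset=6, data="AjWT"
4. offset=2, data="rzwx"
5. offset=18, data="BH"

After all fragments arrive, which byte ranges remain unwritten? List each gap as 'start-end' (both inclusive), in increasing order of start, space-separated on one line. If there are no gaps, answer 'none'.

Fragment 1: offset=0 len=2
Fragment 2: offset=14 len=4
Fragment 3: offset=6 len=4
Fragment 4: offset=2 len=4
Fragment 5: offset=18 len=2
Gaps: 10-13

Answer: 10-13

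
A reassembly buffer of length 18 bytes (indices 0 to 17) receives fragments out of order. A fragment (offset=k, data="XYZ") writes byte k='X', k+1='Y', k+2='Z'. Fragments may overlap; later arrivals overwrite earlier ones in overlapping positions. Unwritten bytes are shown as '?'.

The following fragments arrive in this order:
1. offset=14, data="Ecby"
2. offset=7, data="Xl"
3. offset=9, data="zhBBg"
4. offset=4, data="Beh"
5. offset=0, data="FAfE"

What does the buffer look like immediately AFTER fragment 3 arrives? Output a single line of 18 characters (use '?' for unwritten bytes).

Fragment 1: offset=14 data="Ecby" -> buffer=??????????????Ecby
Fragment 2: offset=7 data="Xl" -> buffer=???????Xl?????Ecby
Fragment 3: offset=9 data="zhBBg" -> buffer=???????XlzhBBgEcby

Answer: ???????XlzhBBgEcby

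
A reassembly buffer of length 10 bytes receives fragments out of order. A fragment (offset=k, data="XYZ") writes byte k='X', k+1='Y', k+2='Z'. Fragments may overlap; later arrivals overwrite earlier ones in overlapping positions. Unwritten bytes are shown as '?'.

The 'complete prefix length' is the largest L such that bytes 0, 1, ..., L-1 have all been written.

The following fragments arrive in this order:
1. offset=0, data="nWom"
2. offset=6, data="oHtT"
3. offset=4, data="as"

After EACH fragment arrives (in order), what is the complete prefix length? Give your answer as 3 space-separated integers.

Fragment 1: offset=0 data="nWom" -> buffer=nWom?????? -> prefix_len=4
Fragment 2: offset=6 data="oHtT" -> buffer=nWom??oHtT -> prefix_len=4
Fragment 3: offset=4 data="as" -> buffer=nWomasoHtT -> prefix_len=10

Answer: 4 4 10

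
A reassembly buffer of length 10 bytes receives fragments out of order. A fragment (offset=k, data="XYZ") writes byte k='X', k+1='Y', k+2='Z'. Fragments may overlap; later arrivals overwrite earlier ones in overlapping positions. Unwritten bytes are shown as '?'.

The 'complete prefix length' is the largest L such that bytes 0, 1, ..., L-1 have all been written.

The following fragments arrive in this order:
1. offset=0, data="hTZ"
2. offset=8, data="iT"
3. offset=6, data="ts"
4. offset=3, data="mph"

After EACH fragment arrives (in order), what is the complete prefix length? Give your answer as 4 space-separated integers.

Fragment 1: offset=0 data="hTZ" -> buffer=hTZ??????? -> prefix_len=3
Fragment 2: offset=8 data="iT" -> buffer=hTZ?????iT -> prefix_len=3
Fragment 3: offset=6 data="ts" -> buffer=hTZ???tsiT -> prefix_len=3
Fragment 4: offset=3 data="mph" -> buffer=hTZmphtsiT -> prefix_len=10

Answer: 3 3 3 10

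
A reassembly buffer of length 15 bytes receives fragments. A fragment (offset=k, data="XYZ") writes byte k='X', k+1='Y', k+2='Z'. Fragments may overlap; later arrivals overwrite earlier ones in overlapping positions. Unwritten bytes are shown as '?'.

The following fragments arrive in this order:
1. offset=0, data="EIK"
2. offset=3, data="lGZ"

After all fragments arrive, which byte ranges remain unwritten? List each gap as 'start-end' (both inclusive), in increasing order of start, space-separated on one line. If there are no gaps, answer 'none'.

Answer: 6-14

Derivation:
Fragment 1: offset=0 len=3
Fragment 2: offset=3 len=3
Gaps: 6-14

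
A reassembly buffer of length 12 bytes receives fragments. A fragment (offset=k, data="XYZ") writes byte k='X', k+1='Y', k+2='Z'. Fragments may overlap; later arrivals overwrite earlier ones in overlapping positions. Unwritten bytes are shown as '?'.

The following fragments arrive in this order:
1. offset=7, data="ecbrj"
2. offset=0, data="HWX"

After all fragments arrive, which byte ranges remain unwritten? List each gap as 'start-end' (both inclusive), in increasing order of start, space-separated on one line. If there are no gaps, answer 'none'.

Answer: 3-6

Derivation:
Fragment 1: offset=7 len=5
Fragment 2: offset=0 len=3
Gaps: 3-6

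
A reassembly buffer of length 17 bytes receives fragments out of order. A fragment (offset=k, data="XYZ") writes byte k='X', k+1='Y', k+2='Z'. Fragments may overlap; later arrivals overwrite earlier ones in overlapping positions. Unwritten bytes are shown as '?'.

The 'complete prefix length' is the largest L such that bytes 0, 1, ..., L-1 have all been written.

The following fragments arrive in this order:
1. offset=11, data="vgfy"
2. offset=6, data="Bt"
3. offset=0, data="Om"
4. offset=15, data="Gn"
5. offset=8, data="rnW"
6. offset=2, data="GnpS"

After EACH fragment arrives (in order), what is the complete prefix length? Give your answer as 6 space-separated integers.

Fragment 1: offset=11 data="vgfy" -> buffer=???????????vgfy?? -> prefix_len=0
Fragment 2: offset=6 data="Bt" -> buffer=??????Bt???vgfy?? -> prefix_len=0
Fragment 3: offset=0 data="Om" -> buffer=Om????Bt???vgfy?? -> prefix_len=2
Fragment 4: offset=15 data="Gn" -> buffer=Om????Bt???vgfyGn -> prefix_len=2
Fragment 5: offset=8 data="rnW" -> buffer=Om????BtrnWvgfyGn -> prefix_len=2
Fragment 6: offset=2 data="GnpS" -> buffer=OmGnpSBtrnWvgfyGn -> prefix_len=17

Answer: 0 0 2 2 2 17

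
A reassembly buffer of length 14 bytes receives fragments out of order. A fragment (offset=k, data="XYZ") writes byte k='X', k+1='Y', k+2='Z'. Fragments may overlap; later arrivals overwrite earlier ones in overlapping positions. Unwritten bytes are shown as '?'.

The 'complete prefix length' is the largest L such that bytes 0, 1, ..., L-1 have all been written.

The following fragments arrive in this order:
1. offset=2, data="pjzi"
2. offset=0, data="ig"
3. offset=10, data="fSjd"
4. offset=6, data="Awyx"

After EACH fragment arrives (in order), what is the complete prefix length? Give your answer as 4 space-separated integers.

Answer: 0 6 6 14

Derivation:
Fragment 1: offset=2 data="pjzi" -> buffer=??pjzi???????? -> prefix_len=0
Fragment 2: offset=0 data="ig" -> buffer=igpjzi???????? -> prefix_len=6
Fragment 3: offset=10 data="fSjd" -> buffer=igpjzi????fSjd -> prefix_len=6
Fragment 4: offset=6 data="Awyx" -> buffer=igpjziAwyxfSjd -> prefix_len=14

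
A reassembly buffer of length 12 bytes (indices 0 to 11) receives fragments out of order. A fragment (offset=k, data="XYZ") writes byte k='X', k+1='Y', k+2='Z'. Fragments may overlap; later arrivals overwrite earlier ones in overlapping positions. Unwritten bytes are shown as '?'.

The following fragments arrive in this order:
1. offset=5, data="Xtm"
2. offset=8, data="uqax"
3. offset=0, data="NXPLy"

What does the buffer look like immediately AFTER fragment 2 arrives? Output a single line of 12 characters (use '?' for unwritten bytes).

Fragment 1: offset=5 data="Xtm" -> buffer=?????Xtm????
Fragment 2: offset=8 data="uqax" -> buffer=?????Xtmuqax

Answer: ?????Xtmuqax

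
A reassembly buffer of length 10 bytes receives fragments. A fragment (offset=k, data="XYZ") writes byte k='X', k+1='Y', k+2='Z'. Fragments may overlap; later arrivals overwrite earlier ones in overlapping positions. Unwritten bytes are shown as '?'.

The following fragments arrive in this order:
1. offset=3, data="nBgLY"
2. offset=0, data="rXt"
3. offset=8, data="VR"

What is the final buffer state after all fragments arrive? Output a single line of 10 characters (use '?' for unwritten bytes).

Answer: rXtnBgLYVR

Derivation:
Fragment 1: offset=3 data="nBgLY" -> buffer=???nBgLY??
Fragment 2: offset=0 data="rXt" -> buffer=rXtnBgLY??
Fragment 3: offset=8 data="VR" -> buffer=rXtnBgLYVR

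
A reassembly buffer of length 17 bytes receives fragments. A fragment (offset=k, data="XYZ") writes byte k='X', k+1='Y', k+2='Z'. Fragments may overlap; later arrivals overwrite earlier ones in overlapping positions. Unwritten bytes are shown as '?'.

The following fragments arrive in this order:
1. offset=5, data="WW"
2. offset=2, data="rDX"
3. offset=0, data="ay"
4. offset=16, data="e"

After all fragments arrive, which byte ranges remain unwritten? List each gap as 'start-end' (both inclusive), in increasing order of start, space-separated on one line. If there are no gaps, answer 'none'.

Answer: 7-15

Derivation:
Fragment 1: offset=5 len=2
Fragment 2: offset=2 len=3
Fragment 3: offset=0 len=2
Fragment 4: offset=16 len=1
Gaps: 7-15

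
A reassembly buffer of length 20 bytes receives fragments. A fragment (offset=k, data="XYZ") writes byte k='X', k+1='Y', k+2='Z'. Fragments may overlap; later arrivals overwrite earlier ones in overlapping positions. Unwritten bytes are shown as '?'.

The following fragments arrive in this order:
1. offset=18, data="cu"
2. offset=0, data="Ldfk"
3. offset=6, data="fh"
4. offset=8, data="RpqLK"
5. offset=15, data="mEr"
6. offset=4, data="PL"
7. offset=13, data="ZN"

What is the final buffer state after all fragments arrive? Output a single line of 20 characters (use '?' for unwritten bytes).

Fragment 1: offset=18 data="cu" -> buffer=??????????????????cu
Fragment 2: offset=0 data="Ldfk" -> buffer=Ldfk??????????????cu
Fragment 3: offset=6 data="fh" -> buffer=Ldfk??fh??????????cu
Fragment 4: offset=8 data="RpqLK" -> buffer=Ldfk??fhRpqLK?????cu
Fragment 5: offset=15 data="mEr" -> buffer=Ldfk??fhRpqLK??mErcu
Fragment 6: offset=4 data="PL" -> buffer=LdfkPLfhRpqLK??mErcu
Fragment 7: offset=13 data="ZN" -> buffer=LdfkPLfhRpqLKZNmErcu

Answer: LdfkPLfhRpqLKZNmErcu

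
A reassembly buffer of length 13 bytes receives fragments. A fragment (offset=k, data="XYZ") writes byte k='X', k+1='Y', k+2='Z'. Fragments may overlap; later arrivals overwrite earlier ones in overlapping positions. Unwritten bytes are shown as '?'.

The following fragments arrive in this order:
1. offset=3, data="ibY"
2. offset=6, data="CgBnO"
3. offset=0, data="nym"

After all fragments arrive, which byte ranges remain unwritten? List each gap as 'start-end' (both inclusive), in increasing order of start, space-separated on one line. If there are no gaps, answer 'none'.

Answer: 11-12

Derivation:
Fragment 1: offset=3 len=3
Fragment 2: offset=6 len=5
Fragment 3: offset=0 len=3
Gaps: 11-12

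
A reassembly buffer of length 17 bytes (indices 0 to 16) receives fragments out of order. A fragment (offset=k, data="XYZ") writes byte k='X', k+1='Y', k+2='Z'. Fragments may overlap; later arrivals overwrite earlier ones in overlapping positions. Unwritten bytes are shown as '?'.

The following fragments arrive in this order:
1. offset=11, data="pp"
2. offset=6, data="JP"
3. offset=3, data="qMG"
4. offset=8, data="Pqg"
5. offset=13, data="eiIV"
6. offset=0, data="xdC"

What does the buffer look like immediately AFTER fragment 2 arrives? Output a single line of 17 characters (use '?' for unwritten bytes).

Fragment 1: offset=11 data="pp" -> buffer=???????????pp????
Fragment 2: offset=6 data="JP" -> buffer=??????JP???pp????

Answer: ??????JP???pp????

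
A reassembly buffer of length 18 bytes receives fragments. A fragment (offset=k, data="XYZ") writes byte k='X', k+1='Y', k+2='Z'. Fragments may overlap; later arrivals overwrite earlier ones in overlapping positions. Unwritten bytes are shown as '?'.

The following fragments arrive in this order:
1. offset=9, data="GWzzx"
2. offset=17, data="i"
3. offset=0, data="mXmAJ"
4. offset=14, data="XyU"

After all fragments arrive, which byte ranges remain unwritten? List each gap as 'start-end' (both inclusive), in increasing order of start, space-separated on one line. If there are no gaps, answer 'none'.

Answer: 5-8

Derivation:
Fragment 1: offset=9 len=5
Fragment 2: offset=17 len=1
Fragment 3: offset=0 len=5
Fragment 4: offset=14 len=3
Gaps: 5-8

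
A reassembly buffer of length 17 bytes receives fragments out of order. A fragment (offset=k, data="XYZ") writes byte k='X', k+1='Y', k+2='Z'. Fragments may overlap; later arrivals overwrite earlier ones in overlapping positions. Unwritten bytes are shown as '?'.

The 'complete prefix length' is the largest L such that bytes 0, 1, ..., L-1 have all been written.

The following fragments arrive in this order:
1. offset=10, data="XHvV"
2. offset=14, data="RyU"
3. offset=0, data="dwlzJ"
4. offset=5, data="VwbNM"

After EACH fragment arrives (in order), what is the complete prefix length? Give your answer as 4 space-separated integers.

Answer: 0 0 5 17

Derivation:
Fragment 1: offset=10 data="XHvV" -> buffer=??????????XHvV??? -> prefix_len=0
Fragment 2: offset=14 data="RyU" -> buffer=??????????XHvVRyU -> prefix_len=0
Fragment 3: offset=0 data="dwlzJ" -> buffer=dwlzJ?????XHvVRyU -> prefix_len=5
Fragment 4: offset=5 data="VwbNM" -> buffer=dwlzJVwbNMXHvVRyU -> prefix_len=17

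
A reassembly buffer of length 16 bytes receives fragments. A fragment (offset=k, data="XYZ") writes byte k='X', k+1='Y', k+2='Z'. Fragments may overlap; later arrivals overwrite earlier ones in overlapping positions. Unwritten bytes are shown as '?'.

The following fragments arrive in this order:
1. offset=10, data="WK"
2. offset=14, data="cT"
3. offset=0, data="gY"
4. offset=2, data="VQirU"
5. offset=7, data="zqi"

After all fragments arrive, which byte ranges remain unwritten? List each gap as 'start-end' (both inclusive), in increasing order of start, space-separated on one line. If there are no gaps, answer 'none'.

Answer: 12-13

Derivation:
Fragment 1: offset=10 len=2
Fragment 2: offset=14 len=2
Fragment 3: offset=0 len=2
Fragment 4: offset=2 len=5
Fragment 5: offset=7 len=3
Gaps: 12-13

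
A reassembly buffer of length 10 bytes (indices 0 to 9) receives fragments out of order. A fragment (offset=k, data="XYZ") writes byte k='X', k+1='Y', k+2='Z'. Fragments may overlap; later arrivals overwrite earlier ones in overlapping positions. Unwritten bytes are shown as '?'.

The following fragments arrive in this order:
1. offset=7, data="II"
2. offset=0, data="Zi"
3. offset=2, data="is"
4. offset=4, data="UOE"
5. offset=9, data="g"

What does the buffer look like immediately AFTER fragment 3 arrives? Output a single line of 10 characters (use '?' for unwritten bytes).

Answer: Ziis???II?

Derivation:
Fragment 1: offset=7 data="II" -> buffer=???????II?
Fragment 2: offset=0 data="Zi" -> buffer=Zi?????II?
Fragment 3: offset=2 data="is" -> buffer=Ziis???II?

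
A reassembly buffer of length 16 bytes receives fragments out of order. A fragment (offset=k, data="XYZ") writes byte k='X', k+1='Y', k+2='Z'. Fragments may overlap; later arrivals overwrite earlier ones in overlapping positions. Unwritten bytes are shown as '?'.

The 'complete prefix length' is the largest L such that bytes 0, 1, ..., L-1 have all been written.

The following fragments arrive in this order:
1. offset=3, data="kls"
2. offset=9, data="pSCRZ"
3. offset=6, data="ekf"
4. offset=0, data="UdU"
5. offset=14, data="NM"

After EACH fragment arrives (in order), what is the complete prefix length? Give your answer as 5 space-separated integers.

Answer: 0 0 0 14 16

Derivation:
Fragment 1: offset=3 data="kls" -> buffer=???kls?????????? -> prefix_len=0
Fragment 2: offset=9 data="pSCRZ" -> buffer=???kls???pSCRZ?? -> prefix_len=0
Fragment 3: offset=6 data="ekf" -> buffer=???klsekfpSCRZ?? -> prefix_len=0
Fragment 4: offset=0 data="UdU" -> buffer=UdUklsekfpSCRZ?? -> prefix_len=14
Fragment 5: offset=14 data="NM" -> buffer=UdUklsekfpSCRZNM -> prefix_len=16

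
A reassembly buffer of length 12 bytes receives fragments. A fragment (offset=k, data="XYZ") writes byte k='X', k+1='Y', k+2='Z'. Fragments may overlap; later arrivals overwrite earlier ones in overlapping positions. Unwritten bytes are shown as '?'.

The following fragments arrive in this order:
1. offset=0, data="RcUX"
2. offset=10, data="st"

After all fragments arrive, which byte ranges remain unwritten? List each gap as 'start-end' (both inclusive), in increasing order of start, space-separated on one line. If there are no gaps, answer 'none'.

Answer: 4-9

Derivation:
Fragment 1: offset=0 len=4
Fragment 2: offset=10 len=2
Gaps: 4-9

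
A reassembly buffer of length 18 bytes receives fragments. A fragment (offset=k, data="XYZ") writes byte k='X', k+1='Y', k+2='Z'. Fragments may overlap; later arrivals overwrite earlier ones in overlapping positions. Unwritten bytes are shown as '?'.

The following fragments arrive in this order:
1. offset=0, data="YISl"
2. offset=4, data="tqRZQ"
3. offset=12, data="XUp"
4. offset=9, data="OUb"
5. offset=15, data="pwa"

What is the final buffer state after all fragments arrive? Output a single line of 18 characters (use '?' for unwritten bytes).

Answer: YISltqRZQOUbXUppwa

Derivation:
Fragment 1: offset=0 data="YISl" -> buffer=YISl??????????????
Fragment 2: offset=4 data="tqRZQ" -> buffer=YISltqRZQ?????????
Fragment 3: offset=12 data="XUp" -> buffer=YISltqRZQ???XUp???
Fragment 4: offset=9 data="OUb" -> buffer=YISltqRZQOUbXUp???
Fragment 5: offset=15 data="pwa" -> buffer=YISltqRZQOUbXUppwa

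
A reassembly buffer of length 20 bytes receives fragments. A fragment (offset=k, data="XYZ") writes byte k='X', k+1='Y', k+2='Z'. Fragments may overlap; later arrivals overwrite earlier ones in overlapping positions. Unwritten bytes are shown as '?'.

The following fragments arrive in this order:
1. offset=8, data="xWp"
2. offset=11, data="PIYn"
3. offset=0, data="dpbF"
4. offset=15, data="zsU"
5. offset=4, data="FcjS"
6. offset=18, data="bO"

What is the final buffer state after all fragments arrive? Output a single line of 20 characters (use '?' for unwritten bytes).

Answer: dpbFFcjSxWpPIYnzsUbO

Derivation:
Fragment 1: offset=8 data="xWp" -> buffer=????????xWp?????????
Fragment 2: offset=11 data="PIYn" -> buffer=????????xWpPIYn?????
Fragment 3: offset=0 data="dpbF" -> buffer=dpbF????xWpPIYn?????
Fragment 4: offset=15 data="zsU" -> buffer=dpbF????xWpPIYnzsU??
Fragment 5: offset=4 data="FcjS" -> buffer=dpbFFcjSxWpPIYnzsU??
Fragment 6: offset=18 data="bO" -> buffer=dpbFFcjSxWpPIYnzsUbO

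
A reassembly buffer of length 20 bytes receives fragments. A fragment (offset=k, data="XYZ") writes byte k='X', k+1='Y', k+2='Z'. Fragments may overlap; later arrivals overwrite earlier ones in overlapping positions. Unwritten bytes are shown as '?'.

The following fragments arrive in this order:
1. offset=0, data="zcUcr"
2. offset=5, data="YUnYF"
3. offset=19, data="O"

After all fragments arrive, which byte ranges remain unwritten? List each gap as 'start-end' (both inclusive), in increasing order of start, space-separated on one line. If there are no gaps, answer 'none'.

Answer: 10-18

Derivation:
Fragment 1: offset=0 len=5
Fragment 2: offset=5 len=5
Fragment 3: offset=19 len=1
Gaps: 10-18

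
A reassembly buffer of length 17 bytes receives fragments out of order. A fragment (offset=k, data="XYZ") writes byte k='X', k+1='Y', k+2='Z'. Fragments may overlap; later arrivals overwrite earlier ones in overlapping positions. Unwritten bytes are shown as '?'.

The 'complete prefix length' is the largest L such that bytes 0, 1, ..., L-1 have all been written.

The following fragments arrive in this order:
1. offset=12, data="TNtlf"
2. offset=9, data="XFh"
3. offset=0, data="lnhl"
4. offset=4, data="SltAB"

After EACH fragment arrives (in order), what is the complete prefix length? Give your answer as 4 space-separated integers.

Answer: 0 0 4 17

Derivation:
Fragment 1: offset=12 data="TNtlf" -> buffer=????????????TNtlf -> prefix_len=0
Fragment 2: offset=9 data="XFh" -> buffer=?????????XFhTNtlf -> prefix_len=0
Fragment 3: offset=0 data="lnhl" -> buffer=lnhl?????XFhTNtlf -> prefix_len=4
Fragment 4: offset=4 data="SltAB" -> buffer=lnhlSltABXFhTNtlf -> prefix_len=17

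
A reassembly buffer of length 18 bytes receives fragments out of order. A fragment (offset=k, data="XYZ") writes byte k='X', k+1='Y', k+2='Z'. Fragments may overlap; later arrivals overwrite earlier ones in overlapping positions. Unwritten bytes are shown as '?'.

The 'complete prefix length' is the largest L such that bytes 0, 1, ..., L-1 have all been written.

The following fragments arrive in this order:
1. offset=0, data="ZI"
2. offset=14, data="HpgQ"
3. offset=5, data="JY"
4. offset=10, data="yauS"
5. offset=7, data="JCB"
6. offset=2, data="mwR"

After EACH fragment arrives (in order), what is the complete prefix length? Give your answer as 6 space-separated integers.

Fragment 1: offset=0 data="ZI" -> buffer=ZI???????????????? -> prefix_len=2
Fragment 2: offset=14 data="HpgQ" -> buffer=ZI????????????HpgQ -> prefix_len=2
Fragment 3: offset=5 data="JY" -> buffer=ZI???JY???????HpgQ -> prefix_len=2
Fragment 4: offset=10 data="yauS" -> buffer=ZI???JY???yauSHpgQ -> prefix_len=2
Fragment 5: offset=7 data="JCB" -> buffer=ZI???JYJCByauSHpgQ -> prefix_len=2
Fragment 6: offset=2 data="mwR" -> buffer=ZImwRJYJCByauSHpgQ -> prefix_len=18

Answer: 2 2 2 2 2 18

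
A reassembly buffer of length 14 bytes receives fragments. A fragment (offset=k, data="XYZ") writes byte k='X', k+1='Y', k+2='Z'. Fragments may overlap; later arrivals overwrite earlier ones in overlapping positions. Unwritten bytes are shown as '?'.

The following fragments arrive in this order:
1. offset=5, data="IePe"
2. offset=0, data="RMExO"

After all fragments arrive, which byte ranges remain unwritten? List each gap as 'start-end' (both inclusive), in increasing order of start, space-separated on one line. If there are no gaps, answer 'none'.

Fragment 1: offset=5 len=4
Fragment 2: offset=0 len=5
Gaps: 9-13

Answer: 9-13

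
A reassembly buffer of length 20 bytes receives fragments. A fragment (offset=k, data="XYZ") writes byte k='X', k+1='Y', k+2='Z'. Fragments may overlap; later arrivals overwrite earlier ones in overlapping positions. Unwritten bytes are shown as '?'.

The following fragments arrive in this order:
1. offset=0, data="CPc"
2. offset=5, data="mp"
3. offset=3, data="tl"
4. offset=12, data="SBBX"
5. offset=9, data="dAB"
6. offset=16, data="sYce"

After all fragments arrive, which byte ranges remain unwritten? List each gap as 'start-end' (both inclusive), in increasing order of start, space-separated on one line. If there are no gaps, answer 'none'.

Fragment 1: offset=0 len=3
Fragment 2: offset=5 len=2
Fragment 3: offset=3 len=2
Fragment 4: offset=12 len=4
Fragment 5: offset=9 len=3
Fragment 6: offset=16 len=4
Gaps: 7-8

Answer: 7-8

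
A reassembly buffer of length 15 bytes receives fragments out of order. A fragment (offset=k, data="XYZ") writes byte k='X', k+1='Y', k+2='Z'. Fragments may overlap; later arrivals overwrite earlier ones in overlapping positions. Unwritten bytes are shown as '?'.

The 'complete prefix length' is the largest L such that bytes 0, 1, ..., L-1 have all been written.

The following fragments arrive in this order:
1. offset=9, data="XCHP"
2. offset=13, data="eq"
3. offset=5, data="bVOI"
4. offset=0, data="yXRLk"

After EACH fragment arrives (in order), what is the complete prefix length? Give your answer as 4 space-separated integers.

Answer: 0 0 0 15

Derivation:
Fragment 1: offset=9 data="XCHP" -> buffer=?????????XCHP?? -> prefix_len=0
Fragment 2: offset=13 data="eq" -> buffer=?????????XCHPeq -> prefix_len=0
Fragment 3: offset=5 data="bVOI" -> buffer=?????bVOIXCHPeq -> prefix_len=0
Fragment 4: offset=0 data="yXRLk" -> buffer=yXRLkbVOIXCHPeq -> prefix_len=15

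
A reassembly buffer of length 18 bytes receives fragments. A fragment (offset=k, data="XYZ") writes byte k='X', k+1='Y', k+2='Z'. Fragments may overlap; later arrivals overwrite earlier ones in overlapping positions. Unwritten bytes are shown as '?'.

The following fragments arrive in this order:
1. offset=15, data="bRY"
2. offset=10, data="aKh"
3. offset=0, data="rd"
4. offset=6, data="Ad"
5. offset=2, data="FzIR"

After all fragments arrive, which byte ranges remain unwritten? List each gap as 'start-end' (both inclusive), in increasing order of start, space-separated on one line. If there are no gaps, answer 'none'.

Fragment 1: offset=15 len=3
Fragment 2: offset=10 len=3
Fragment 3: offset=0 len=2
Fragment 4: offset=6 len=2
Fragment 5: offset=2 len=4
Gaps: 8-9 13-14

Answer: 8-9 13-14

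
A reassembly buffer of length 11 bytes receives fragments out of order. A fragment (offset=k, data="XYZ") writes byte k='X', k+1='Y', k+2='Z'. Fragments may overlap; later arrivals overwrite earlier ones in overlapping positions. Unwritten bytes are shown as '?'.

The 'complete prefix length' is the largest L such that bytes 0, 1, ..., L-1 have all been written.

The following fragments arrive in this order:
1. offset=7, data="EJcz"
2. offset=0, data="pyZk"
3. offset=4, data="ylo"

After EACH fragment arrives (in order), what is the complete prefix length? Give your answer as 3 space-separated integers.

Fragment 1: offset=7 data="EJcz" -> buffer=???????EJcz -> prefix_len=0
Fragment 2: offset=0 data="pyZk" -> buffer=pyZk???EJcz -> prefix_len=4
Fragment 3: offset=4 data="ylo" -> buffer=pyZkyloEJcz -> prefix_len=11

Answer: 0 4 11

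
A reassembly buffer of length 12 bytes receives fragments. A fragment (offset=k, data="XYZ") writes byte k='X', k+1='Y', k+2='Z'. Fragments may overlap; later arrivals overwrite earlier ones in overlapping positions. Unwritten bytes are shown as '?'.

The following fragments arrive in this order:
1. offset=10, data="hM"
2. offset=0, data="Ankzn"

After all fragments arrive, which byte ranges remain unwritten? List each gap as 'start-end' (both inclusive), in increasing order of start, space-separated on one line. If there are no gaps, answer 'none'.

Fragment 1: offset=10 len=2
Fragment 2: offset=0 len=5
Gaps: 5-9

Answer: 5-9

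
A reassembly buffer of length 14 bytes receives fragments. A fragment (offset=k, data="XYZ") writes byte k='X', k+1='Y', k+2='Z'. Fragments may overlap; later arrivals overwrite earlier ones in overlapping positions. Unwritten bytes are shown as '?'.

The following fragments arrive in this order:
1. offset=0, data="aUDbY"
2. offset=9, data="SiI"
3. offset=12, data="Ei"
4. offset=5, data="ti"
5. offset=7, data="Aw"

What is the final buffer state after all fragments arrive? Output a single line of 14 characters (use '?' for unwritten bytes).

Fragment 1: offset=0 data="aUDbY" -> buffer=aUDbY?????????
Fragment 2: offset=9 data="SiI" -> buffer=aUDbY????SiI??
Fragment 3: offset=12 data="Ei" -> buffer=aUDbY????SiIEi
Fragment 4: offset=5 data="ti" -> buffer=aUDbYti??SiIEi
Fragment 5: offset=7 data="Aw" -> buffer=aUDbYtiAwSiIEi

Answer: aUDbYtiAwSiIEi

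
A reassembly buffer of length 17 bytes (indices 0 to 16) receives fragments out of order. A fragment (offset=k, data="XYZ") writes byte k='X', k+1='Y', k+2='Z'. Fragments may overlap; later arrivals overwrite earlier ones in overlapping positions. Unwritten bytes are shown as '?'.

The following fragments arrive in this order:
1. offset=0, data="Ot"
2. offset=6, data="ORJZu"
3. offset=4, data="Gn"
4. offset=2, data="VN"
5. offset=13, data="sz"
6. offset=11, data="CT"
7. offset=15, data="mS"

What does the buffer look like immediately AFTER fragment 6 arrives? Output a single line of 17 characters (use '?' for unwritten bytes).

Answer: OtVNGnORJZuCTsz??

Derivation:
Fragment 1: offset=0 data="Ot" -> buffer=Ot???????????????
Fragment 2: offset=6 data="ORJZu" -> buffer=Ot????ORJZu??????
Fragment 3: offset=4 data="Gn" -> buffer=Ot??GnORJZu??????
Fragment 4: offset=2 data="VN" -> buffer=OtVNGnORJZu??????
Fragment 5: offset=13 data="sz" -> buffer=OtVNGnORJZu??sz??
Fragment 6: offset=11 data="CT" -> buffer=OtVNGnORJZuCTsz??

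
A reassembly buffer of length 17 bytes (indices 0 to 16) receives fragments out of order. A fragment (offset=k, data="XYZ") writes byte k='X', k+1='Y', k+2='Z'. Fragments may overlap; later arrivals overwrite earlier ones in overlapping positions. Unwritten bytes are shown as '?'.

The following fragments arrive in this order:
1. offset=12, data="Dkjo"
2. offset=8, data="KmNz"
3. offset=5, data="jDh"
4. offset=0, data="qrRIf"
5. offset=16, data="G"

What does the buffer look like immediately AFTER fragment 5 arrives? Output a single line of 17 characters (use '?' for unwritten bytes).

Answer: qrRIfjDhKmNzDkjoG

Derivation:
Fragment 1: offset=12 data="Dkjo" -> buffer=????????????Dkjo?
Fragment 2: offset=8 data="KmNz" -> buffer=????????KmNzDkjo?
Fragment 3: offset=5 data="jDh" -> buffer=?????jDhKmNzDkjo?
Fragment 4: offset=0 data="qrRIf" -> buffer=qrRIfjDhKmNzDkjo?
Fragment 5: offset=16 data="G" -> buffer=qrRIfjDhKmNzDkjoG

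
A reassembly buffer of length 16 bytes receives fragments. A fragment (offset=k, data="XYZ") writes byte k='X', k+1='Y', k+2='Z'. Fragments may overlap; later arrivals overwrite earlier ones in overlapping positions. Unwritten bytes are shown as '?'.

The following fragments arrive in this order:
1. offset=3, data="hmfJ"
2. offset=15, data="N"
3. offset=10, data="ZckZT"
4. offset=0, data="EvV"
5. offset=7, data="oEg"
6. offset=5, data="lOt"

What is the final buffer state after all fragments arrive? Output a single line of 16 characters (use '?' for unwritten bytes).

Answer: EvVhmlOtEgZckZTN

Derivation:
Fragment 1: offset=3 data="hmfJ" -> buffer=???hmfJ?????????
Fragment 2: offset=15 data="N" -> buffer=???hmfJ????????N
Fragment 3: offset=10 data="ZckZT" -> buffer=???hmfJ???ZckZTN
Fragment 4: offset=0 data="EvV" -> buffer=EvVhmfJ???ZckZTN
Fragment 5: offset=7 data="oEg" -> buffer=EvVhmfJoEgZckZTN
Fragment 6: offset=5 data="lOt" -> buffer=EvVhmlOtEgZckZTN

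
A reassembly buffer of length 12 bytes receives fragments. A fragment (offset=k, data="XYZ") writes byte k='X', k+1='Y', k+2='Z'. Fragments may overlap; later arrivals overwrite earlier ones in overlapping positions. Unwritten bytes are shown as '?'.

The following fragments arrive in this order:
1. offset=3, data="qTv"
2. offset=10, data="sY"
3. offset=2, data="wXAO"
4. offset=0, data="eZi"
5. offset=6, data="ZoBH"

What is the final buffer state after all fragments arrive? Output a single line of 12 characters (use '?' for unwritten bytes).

Fragment 1: offset=3 data="qTv" -> buffer=???qTv??????
Fragment 2: offset=10 data="sY" -> buffer=???qTv????sY
Fragment 3: offset=2 data="wXAO" -> buffer=??wXAO????sY
Fragment 4: offset=0 data="eZi" -> buffer=eZiXAO????sY
Fragment 5: offset=6 data="ZoBH" -> buffer=eZiXAOZoBHsY

Answer: eZiXAOZoBHsY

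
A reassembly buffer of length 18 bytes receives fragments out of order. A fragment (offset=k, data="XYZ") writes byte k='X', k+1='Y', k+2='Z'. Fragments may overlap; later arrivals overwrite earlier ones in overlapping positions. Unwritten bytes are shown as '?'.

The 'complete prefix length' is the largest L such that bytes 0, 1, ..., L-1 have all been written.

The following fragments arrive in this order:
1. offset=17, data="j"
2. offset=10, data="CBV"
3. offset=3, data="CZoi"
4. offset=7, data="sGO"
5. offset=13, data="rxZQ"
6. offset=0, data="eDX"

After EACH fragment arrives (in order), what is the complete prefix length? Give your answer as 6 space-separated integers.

Fragment 1: offset=17 data="j" -> buffer=?????????????????j -> prefix_len=0
Fragment 2: offset=10 data="CBV" -> buffer=??????????CBV????j -> prefix_len=0
Fragment 3: offset=3 data="CZoi" -> buffer=???CZoi???CBV????j -> prefix_len=0
Fragment 4: offset=7 data="sGO" -> buffer=???CZoisGOCBV????j -> prefix_len=0
Fragment 5: offset=13 data="rxZQ" -> buffer=???CZoisGOCBVrxZQj -> prefix_len=0
Fragment 6: offset=0 data="eDX" -> buffer=eDXCZoisGOCBVrxZQj -> prefix_len=18

Answer: 0 0 0 0 0 18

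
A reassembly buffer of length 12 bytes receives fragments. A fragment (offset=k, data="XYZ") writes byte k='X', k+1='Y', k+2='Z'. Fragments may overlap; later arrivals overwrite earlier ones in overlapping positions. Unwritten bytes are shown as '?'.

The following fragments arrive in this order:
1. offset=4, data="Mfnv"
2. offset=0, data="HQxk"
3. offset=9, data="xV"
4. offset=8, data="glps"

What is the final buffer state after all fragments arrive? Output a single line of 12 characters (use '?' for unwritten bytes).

Fragment 1: offset=4 data="Mfnv" -> buffer=????Mfnv????
Fragment 2: offset=0 data="HQxk" -> buffer=HQxkMfnv????
Fragment 3: offset=9 data="xV" -> buffer=HQxkMfnv?xV?
Fragment 4: offset=8 data="glps" -> buffer=HQxkMfnvglps

Answer: HQxkMfnvglps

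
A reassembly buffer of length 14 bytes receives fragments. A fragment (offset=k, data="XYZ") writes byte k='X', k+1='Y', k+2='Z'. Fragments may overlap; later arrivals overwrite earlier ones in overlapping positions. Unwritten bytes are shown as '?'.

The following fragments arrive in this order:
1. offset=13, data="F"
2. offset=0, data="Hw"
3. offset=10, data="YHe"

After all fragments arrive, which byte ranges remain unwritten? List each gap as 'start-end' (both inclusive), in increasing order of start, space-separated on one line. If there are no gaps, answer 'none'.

Answer: 2-9

Derivation:
Fragment 1: offset=13 len=1
Fragment 2: offset=0 len=2
Fragment 3: offset=10 len=3
Gaps: 2-9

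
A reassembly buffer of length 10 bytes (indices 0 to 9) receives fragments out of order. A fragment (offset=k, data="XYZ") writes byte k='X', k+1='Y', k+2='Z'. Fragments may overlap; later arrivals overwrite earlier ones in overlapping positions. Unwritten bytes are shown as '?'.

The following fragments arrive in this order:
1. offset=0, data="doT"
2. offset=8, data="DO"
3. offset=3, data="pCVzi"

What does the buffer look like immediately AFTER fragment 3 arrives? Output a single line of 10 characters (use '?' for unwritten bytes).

Answer: doTpCVziDO

Derivation:
Fragment 1: offset=0 data="doT" -> buffer=doT???????
Fragment 2: offset=8 data="DO" -> buffer=doT?????DO
Fragment 3: offset=3 data="pCVzi" -> buffer=doTpCVziDO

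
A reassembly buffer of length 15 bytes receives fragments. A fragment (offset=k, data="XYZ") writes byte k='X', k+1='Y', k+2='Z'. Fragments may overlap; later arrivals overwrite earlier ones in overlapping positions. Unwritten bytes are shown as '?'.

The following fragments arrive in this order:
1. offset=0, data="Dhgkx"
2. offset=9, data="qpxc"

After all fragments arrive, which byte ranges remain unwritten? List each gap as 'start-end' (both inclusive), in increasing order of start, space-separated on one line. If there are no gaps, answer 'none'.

Answer: 5-8 13-14

Derivation:
Fragment 1: offset=0 len=5
Fragment 2: offset=9 len=4
Gaps: 5-8 13-14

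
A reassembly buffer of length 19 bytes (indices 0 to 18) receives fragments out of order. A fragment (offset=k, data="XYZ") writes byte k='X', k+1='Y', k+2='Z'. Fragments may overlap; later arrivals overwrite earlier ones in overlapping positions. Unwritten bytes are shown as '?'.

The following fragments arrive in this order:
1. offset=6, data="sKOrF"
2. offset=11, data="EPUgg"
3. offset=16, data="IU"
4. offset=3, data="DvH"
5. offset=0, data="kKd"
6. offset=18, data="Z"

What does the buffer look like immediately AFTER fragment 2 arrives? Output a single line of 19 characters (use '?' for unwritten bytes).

Answer: ??????sKOrFEPUgg???

Derivation:
Fragment 1: offset=6 data="sKOrF" -> buffer=??????sKOrF????????
Fragment 2: offset=11 data="EPUgg" -> buffer=??????sKOrFEPUgg???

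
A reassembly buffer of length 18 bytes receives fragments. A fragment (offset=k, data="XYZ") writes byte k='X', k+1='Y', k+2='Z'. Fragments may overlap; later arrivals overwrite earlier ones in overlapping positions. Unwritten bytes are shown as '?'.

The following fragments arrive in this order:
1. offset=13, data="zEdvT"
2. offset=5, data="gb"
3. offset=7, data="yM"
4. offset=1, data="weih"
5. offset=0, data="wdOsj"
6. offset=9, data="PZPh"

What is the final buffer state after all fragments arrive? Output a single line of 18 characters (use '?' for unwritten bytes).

Answer: wdOsjgbyMPZPhzEdvT

Derivation:
Fragment 1: offset=13 data="zEdvT" -> buffer=?????????????zEdvT
Fragment 2: offset=5 data="gb" -> buffer=?????gb??????zEdvT
Fragment 3: offset=7 data="yM" -> buffer=?????gbyM????zEdvT
Fragment 4: offset=1 data="weih" -> buffer=?weihgbyM????zEdvT
Fragment 5: offset=0 data="wdOsj" -> buffer=wdOsjgbyM????zEdvT
Fragment 6: offset=9 data="PZPh" -> buffer=wdOsjgbyMPZPhzEdvT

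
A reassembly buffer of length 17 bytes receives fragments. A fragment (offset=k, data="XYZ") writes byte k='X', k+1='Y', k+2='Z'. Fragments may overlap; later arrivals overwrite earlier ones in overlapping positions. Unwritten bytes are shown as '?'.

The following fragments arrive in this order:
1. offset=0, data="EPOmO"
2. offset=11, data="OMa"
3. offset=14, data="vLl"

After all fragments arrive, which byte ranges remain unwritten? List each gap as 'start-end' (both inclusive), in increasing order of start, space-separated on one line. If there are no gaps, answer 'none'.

Fragment 1: offset=0 len=5
Fragment 2: offset=11 len=3
Fragment 3: offset=14 len=3
Gaps: 5-10

Answer: 5-10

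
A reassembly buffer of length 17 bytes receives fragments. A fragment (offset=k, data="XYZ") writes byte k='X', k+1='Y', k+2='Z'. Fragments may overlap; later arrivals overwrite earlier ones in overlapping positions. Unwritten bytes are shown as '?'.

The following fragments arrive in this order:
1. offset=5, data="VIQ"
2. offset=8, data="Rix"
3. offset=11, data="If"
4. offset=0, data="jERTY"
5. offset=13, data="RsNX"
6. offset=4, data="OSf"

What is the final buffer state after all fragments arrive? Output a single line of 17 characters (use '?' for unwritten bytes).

Answer: jERTOSfQRixIfRsNX

Derivation:
Fragment 1: offset=5 data="VIQ" -> buffer=?????VIQ?????????
Fragment 2: offset=8 data="Rix" -> buffer=?????VIQRix??????
Fragment 3: offset=11 data="If" -> buffer=?????VIQRixIf????
Fragment 4: offset=0 data="jERTY" -> buffer=jERTYVIQRixIf????
Fragment 5: offset=13 data="RsNX" -> buffer=jERTYVIQRixIfRsNX
Fragment 6: offset=4 data="OSf" -> buffer=jERTOSfQRixIfRsNX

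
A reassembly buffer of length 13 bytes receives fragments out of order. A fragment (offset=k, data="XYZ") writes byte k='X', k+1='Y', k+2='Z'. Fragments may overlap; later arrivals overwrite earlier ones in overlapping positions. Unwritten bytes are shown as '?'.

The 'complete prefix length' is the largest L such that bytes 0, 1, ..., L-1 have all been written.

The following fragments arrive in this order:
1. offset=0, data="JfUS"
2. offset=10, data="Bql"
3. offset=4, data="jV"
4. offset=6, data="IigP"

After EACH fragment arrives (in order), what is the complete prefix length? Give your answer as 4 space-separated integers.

Fragment 1: offset=0 data="JfUS" -> buffer=JfUS????????? -> prefix_len=4
Fragment 2: offset=10 data="Bql" -> buffer=JfUS??????Bql -> prefix_len=4
Fragment 3: offset=4 data="jV" -> buffer=JfUSjV????Bql -> prefix_len=6
Fragment 4: offset=6 data="IigP" -> buffer=JfUSjVIigPBql -> prefix_len=13

Answer: 4 4 6 13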